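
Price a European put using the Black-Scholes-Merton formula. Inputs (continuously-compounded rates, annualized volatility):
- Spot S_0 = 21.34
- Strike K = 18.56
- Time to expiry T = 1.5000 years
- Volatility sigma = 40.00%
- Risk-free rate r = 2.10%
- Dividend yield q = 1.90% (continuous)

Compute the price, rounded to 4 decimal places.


d1 = (ln(S/K) + (r - q + 0.5*sigma^2) * T) / (sigma * sqrt(T)) = 0.53597799
d2 = d1 - sigma * sqrt(T) = 0.04608004
exp(-rT) = 0.96899096; exp(-qT) = 0.97190229
P = K * exp(-rT) * N(-d2) - S_0 * exp(-qT) * N(-d1)
N(-d1) = 0.29598688; N(-d2) = 0.48162323
P = 18.5600 * 0.96899096 * 0.48162323 - 21.3400 * 0.97190229 * 0.29598688 = 2.5229

Answer: Price = 2.5229


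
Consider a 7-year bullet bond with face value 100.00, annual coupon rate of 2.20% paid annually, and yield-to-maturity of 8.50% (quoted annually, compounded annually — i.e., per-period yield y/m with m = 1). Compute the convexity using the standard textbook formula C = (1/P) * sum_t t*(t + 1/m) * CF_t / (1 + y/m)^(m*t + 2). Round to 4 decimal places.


Answer: Convexity = 42.6449

Derivation:
Coupon per period c = face * coupon_rate / m = 2.200000
Periods per year m = 1; per-period yield y/m = 0.085000
Number of cashflows N = 7
Cashflows (t years, CF_t, discount factor 1/(1+y/m)^(m*t), PV):
  t = 1.0000: CF_t = 2.200000, DF = 0.921659, PV = 2.027650
  t = 2.0000: CF_t = 2.200000, DF = 0.849455, PV = 1.868802
  t = 3.0000: CF_t = 2.200000, DF = 0.782908, PV = 1.722398
  t = 4.0000: CF_t = 2.200000, DF = 0.721574, PV = 1.587463
  t = 5.0000: CF_t = 2.200000, DF = 0.665045, PV = 1.463100
  t = 6.0000: CF_t = 2.200000, DF = 0.612945, PV = 1.348479
  t = 7.0000: CF_t = 102.200000, DF = 0.564926, PV = 57.735473
Price P = sum_t PV_t = 67.753365
Convexity numerator sum_t t*(t + 1/m) * CF_t / (1+y/m)^(m*t + 2):
  t = 1.0000: term = 3.444796
  t = 2.0000: term = 9.524781
  t = 3.0000: term = 17.557199
  t = 4.0000: term = 26.969584
  t = 5.0000: term = 37.285139
  t = 6.0000: term = 48.109857
  t = 7.0000: term = 2746.447358
Convexity = (1/P) * sum = 2889.338713 / 67.753365 = 42.644948


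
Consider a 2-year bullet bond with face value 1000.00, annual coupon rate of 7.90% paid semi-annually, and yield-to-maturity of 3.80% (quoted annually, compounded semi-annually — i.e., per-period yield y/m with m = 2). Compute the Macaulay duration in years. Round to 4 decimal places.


Coupon per period c = face * coupon_rate / m = 39.500000
Periods per year m = 2; per-period yield y/m = 0.019000
Number of cashflows N = 4
Cashflows (t years, CF_t, discount factor 1/(1+y/m)^(m*t), PV):
  t = 0.5000: CF_t = 39.500000, DF = 0.981354, PV = 38.763494
  t = 1.0000: CF_t = 39.500000, DF = 0.963056, PV = 38.040720
  t = 1.5000: CF_t = 39.500000, DF = 0.945099, PV = 37.331423
  t = 2.0000: CF_t = 1039.500000, DF = 0.927477, PV = 964.112598
Price P = sum_t PV_t = 1078.248234
Macaulay numerator sum_t t * PV_t:
  t * PV_t at t = 0.5000: 19.381747
  t * PV_t at t = 1.0000: 38.040720
  t * PV_t at t = 1.5000: 55.997134
  t * PV_t at t = 2.0000: 1928.225195
Macaulay duration D = (sum_t t * PV_t) / P = 2041.644796 / 1078.248234 = 1.893483

Answer: Macaulay duration = 1.8935 years


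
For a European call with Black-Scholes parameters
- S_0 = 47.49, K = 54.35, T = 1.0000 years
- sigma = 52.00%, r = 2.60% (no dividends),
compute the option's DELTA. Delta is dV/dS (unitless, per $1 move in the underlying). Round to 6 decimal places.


Answer: Delta = 0.520149

Derivation:
d1 = 0.0505279788; d2 = -0.4694720212
phi(d1) = 0.3984333402; exp(-qT) = 1.0000000000; exp(-rT) = 0.9743350896
N(d1) = 0.5201491730
Delta = exp(-qT) * N(d1) = 1.0000000000 * 0.5201491730 = 0.520149


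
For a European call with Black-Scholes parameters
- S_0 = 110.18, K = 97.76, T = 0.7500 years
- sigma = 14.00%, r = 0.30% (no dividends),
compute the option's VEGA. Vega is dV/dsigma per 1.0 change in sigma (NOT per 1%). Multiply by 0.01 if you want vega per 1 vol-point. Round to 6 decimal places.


d1 = 1.0656227871; d2 = 0.9443792305
phi(d1) = 0.2261143362; exp(-qT) = 1.0000000000; exp(-rT) = 0.9977525294
Vega = S * exp(-qT) * phi(d1) * sqrt(T) = 110.1800 * 1.0000000000 * 0.2261143362 * 0.8660254038 = 21.575531

Answer: Vega = 21.575531


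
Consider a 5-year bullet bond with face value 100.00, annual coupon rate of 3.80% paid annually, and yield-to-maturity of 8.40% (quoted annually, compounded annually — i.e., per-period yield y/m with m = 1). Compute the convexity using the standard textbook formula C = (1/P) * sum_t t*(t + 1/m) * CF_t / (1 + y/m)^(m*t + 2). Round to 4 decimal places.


Answer: Convexity = 22.8579

Derivation:
Coupon per period c = face * coupon_rate / m = 3.800000
Periods per year m = 1; per-period yield y/m = 0.084000
Number of cashflows N = 5
Cashflows (t years, CF_t, discount factor 1/(1+y/m)^(m*t), PV):
  t = 1.0000: CF_t = 3.800000, DF = 0.922509, PV = 3.505535
  t = 2.0000: CF_t = 3.800000, DF = 0.851023, PV = 3.233888
  t = 3.0000: CF_t = 3.800000, DF = 0.785077, PV = 2.983292
  t = 4.0000: CF_t = 3.800000, DF = 0.724241, PV = 2.752114
  t = 5.0000: CF_t = 103.800000, DF = 0.668119, PV = 69.350715
Price P = sum_t PV_t = 81.825545
Convexity numerator sum_t t*(t + 1/m) * CF_t / (1+y/m)^(m*t + 2):
  t = 1.0000: term = 5.966584
  t = 2.0000: term = 16.512686
  t = 3.0000: term = 30.466210
  t = 4.0000: term = 46.842266
  t = 5.0000: term = 1770.572167
Convexity = (1/P) * sum = 1870.359913 / 81.825545 = 22.857898


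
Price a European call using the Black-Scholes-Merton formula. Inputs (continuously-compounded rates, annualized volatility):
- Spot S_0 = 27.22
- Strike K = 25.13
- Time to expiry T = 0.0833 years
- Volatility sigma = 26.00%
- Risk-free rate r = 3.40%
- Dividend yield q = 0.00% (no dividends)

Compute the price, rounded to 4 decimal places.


Answer: Price = 2.2949

Derivation:
d1 = (ln(S/K) + (r - q + 0.5*sigma^2) * T) / (sigma * sqrt(T)) = 1.13988260
d2 = d1 - sigma * sqrt(T) = 1.06484208
exp(-rT) = 0.99717181; exp(-qT) = 1.00000000
C = S_0 * exp(-qT) * N(d1) - K * exp(-rT) * N(d2)
N(d1) = 0.87283239; N(d2) = 0.85652630
C = 27.2200 * 1.00000000 * 0.87283239 - 25.1300 * 0.99717181 * 0.85652630 = 2.2949


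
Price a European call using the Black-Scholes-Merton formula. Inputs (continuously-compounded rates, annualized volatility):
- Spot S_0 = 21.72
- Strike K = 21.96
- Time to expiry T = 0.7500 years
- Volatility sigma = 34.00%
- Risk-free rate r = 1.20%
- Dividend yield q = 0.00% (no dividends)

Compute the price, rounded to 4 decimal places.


d1 = (ln(S/K) + (r - q + 0.5*sigma^2) * T) / (sigma * sqrt(T)) = 0.14046891
d2 = d1 - sigma * sqrt(T) = -0.15397973
exp(-rT) = 0.99104038; exp(-qT) = 1.00000000
C = S_0 * exp(-qT) * N(d1) - K * exp(-rT) * N(d2)
N(d1) = 0.55585524; N(d2) = 0.43881286
C = 21.7200 * 1.00000000 * 0.55585524 - 21.9600 * 0.99104038 * 0.43881286 = 2.5232

Answer: Price = 2.5232


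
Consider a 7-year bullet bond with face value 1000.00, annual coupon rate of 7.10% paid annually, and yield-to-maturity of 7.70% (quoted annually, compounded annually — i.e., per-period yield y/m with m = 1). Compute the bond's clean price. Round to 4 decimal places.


Coupon per period c = face * coupon_rate / m = 71.000000
Periods per year m = 1; per-period yield y/m = 0.077000
Number of cashflows N = 7
Cashflows (t years, CF_t, discount factor 1/(1+y/m)^(m*t), PV):
  t = 1.0000: CF_t = 71.000000, DF = 0.928505, PV = 65.923863
  t = 2.0000: CF_t = 71.000000, DF = 0.862122, PV = 61.210643
  t = 3.0000: CF_t = 71.000000, DF = 0.800484, PV = 56.834395
  t = 4.0000: CF_t = 71.000000, DF = 0.743254, PV = 52.771026
  t = 5.0000: CF_t = 71.000000, DF = 0.690115, PV = 48.998167
  t = 6.0000: CF_t = 71.000000, DF = 0.640775, PV = 45.495048
  t = 7.0000: CF_t = 1071.000000, DF = 0.594963, PV = 637.205547
Price P = sum_t PV_t = 968.438688

Answer: Price = 968.4387


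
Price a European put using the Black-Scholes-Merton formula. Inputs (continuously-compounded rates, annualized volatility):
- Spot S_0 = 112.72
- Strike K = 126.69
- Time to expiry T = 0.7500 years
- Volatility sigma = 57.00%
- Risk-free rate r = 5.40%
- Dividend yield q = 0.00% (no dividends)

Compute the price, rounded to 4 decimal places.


d1 = (ln(S/K) + (r - q + 0.5*sigma^2) * T) / (sigma * sqrt(T)) = 0.09217592
d2 = d1 - sigma * sqrt(T) = -0.40145856
exp(-rT) = 0.96030916; exp(-qT) = 1.00000000
P = K * exp(-rT) * N(-d2) - S_0 * exp(-qT) * N(-d1)
N(-d1) = 0.46327914; N(-d2) = 0.65595873
P = 126.6900 * 0.96030916 * 0.65595873 - 112.7200 * 1.00000000 * 0.46327914 = 27.5841

Answer: Price = 27.5841


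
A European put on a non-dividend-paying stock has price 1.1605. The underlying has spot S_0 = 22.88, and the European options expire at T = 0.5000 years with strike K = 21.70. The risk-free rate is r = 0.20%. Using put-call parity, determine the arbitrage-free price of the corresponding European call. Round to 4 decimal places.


Answer: Call price = 2.3622

Derivation:
Put-call parity: C - P = S_0 * exp(-qT) - K * exp(-rT).
S_0 * exp(-qT) = 22.8800 * 1.00000000 = 22.88000000
K * exp(-rT) = 21.7000 * 0.99900050 = 21.67831085
C = P + S*exp(-qT) - K*exp(-rT)
C = 1.1605 + 22.88000000 - 21.67831085 = 2.3622


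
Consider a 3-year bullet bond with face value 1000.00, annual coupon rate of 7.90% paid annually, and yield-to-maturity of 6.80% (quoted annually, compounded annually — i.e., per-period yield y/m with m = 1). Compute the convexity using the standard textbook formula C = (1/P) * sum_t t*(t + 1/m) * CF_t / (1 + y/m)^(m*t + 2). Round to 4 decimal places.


Answer: Convexity = 9.5362

Derivation:
Coupon per period c = face * coupon_rate / m = 79.000000
Periods per year m = 1; per-period yield y/m = 0.068000
Number of cashflows N = 3
Cashflows (t years, CF_t, discount factor 1/(1+y/m)^(m*t), PV):
  t = 1.0000: CF_t = 79.000000, DF = 0.936330, PV = 73.970037
  t = 2.0000: CF_t = 79.000000, DF = 0.876713, PV = 69.260335
  t = 3.0000: CF_t = 1079.000000, DF = 0.820892, PV = 885.742914
Price P = sum_t PV_t = 1028.973286
Convexity numerator sum_t t*(t + 1/m) * CF_t / (1+y/m)^(m*t + 2):
  t = 1.0000: term = 129.701001
  t = 2.0000: term = 364.328655
  t = 3.0000: term = 9318.508963
Convexity = (1/P) * sum = 9812.538620 / 1028.973286 = 9.536242


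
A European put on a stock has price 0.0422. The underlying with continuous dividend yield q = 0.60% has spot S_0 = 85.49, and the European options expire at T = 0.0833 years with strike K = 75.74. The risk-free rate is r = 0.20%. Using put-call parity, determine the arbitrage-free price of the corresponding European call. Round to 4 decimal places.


Put-call parity: C - P = S_0 * exp(-qT) - K * exp(-rT).
S_0 * exp(-qT) = 85.4900 * 0.99950032 = 85.44728277
K * exp(-rT) = 75.7400 * 0.99983341 = 75.72738277
C = P + S*exp(-qT) - K*exp(-rT)
C = 0.0422 + 85.44728277 - 75.72738277 = 9.7621

Answer: Call price = 9.7621


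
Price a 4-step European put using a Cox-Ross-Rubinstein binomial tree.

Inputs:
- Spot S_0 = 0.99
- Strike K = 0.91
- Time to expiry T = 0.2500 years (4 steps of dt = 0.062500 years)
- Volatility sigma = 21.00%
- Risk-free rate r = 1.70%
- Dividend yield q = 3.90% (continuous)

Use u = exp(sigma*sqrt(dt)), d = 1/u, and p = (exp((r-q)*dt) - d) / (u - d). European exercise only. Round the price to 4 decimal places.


dt = T/N = 0.062500
u = exp(sigma*sqrt(dt)) = 1.053903; d = 1/u = 0.948854
p = (exp((r-q)*dt) - d) / (u - d) = 0.473798
Discount per step: exp(-r*dt) = 0.998938
Stock lattice S(k, i) with i counting down-moves:
  k=0: S(0,0) = 0.9900
  k=1: S(1,0) = 1.0434; S(1,1) = 0.9394
  k=2: S(2,0) = 1.0996; S(2,1) = 0.9900; S(2,2) = 0.8913
  k=3: S(3,0) = 1.1589; S(3,1) = 1.0434; S(3,2) = 0.9394; S(3,3) = 0.8457
  k=4: S(4,0) = 1.2213; S(4,1) = 1.0996; S(4,2) = 0.9900; S(4,3) = 0.8913; S(4,4) = 0.8025
Terminal payoffs V(N, i) = max(K - S_T, 0):
  V(4,0) = 0.000000; V(4,1) = 0.000000; V(4,2) = 0.000000; V(4,3) = 0.018679; V(4,4) = 0.107522
Backward induction: V(k, i) = exp(-r*dt) * [p * V(k+1, i) + (1-p) * V(k+1, i+1)].
  V(3,0) = exp(-r*dt) * [p*0.000000 + (1-p)*0.000000] = 0.000000
  V(3,1) = exp(-r*dt) * [p*0.000000 + (1-p)*0.000000] = 0.000000
  V(3,2) = exp(-r*dt) * [p*0.000000 + (1-p)*0.018679] = 0.009818
  V(3,3) = exp(-r*dt) * [p*0.018679 + (1-p)*0.107522] = 0.065359
  V(2,0) = exp(-r*dt) * [p*0.000000 + (1-p)*0.000000] = 0.000000
  V(2,1) = exp(-r*dt) * [p*0.000000 + (1-p)*0.009818] = 0.005161
  V(2,2) = exp(-r*dt) * [p*0.009818 + (1-p)*0.065359] = 0.039002
  V(1,0) = exp(-r*dt) * [p*0.000000 + (1-p)*0.005161] = 0.002713
  V(1,1) = exp(-r*dt) * [p*0.005161 + (1-p)*0.039002] = 0.022944
  V(0,0) = exp(-r*dt) * [p*0.002713 + (1-p)*0.022944] = 0.013344

Answer: Price = V(0,0) = 0.0133


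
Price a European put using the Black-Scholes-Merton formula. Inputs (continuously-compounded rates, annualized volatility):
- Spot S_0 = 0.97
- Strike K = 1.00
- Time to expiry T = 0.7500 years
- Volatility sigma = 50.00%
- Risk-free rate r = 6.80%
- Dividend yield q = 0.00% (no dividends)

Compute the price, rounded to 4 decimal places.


d1 = (ln(S/K) + (r - q + 0.5*sigma^2) * T) / (sigma * sqrt(T)) = 0.26394328
d2 = d1 - sigma * sqrt(T) = -0.16906942
exp(-rT) = 0.95027867; exp(-qT) = 1.00000000
P = K * exp(-rT) * N(-d2) - S_0 * exp(-qT) * N(-d1)
N(-d1) = 0.39591181; N(-d2) = 0.56712898
P = 1.0000 * 0.95027867 * 0.56712898 - 0.9700 * 1.00000000 * 0.39591181 = 0.1549

Answer: Price = 0.1549


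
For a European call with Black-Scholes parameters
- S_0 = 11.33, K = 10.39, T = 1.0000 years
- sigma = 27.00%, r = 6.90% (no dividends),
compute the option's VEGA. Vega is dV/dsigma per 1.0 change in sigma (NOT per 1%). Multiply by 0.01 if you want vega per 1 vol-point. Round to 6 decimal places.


Answer: Vega = 3.509653

Derivation:
d1 = 0.7113343331; d2 = 0.4413343331
phi(d1) = 0.3097664044; exp(-qT) = 1.0000000000; exp(-rT) = 0.9333266801
Vega = S * exp(-qT) * phi(d1) * sqrt(T) = 11.3300 * 1.0000000000 * 0.3097664044 * 1.0000000000 = 3.509653


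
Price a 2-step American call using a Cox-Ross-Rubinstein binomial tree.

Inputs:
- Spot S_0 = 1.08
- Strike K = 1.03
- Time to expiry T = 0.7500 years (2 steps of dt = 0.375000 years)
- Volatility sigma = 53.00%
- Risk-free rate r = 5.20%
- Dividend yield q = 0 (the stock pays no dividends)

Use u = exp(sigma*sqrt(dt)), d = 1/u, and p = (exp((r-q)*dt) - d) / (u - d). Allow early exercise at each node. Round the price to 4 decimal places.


dt = T/N = 0.375000
u = exp(sigma*sqrt(dt)) = 1.383418; d = 1/u = 0.722847
p = (exp((r-q)*dt) - d) / (u - d) = 0.449375
Discount per step: exp(-r*dt) = 0.980689
Stock lattice S(k, i) with i counting down-moves:
  k=0: S(0,0) = 1.0800
  k=1: S(1,0) = 1.4941; S(1,1) = 0.7807
  k=2: S(2,0) = 2.0670; S(2,1) = 1.0800; S(2,2) = 0.5643
Terminal payoffs V(N, i) = max(S_T - K, 0):
  V(2,0) = 1.036954; V(2,1) = 0.050000; V(2,2) = 0.000000
Backward induction: V(k, i) = exp(-r*dt) * [p * V(k+1, i) + (1-p) * V(k+1, i+1)]; then take max(V_cont, immediate exercise) for American.
  V(1,0) = exp(-r*dt) * [p*1.036954 + (1-p)*0.050000] = 0.483982; exercise = 0.464092; V(1,0) = max -> 0.483982
  V(1,1) = exp(-r*dt) * [p*0.050000 + (1-p)*0.000000] = 0.022035; exercise = 0.000000; V(1,1) = max -> 0.022035
  V(0,0) = exp(-r*dt) * [p*0.483982 + (1-p)*0.022035] = 0.225188; exercise = 0.050000; V(0,0) = max -> 0.225188

Answer: Price = V(0,0) = 0.2252


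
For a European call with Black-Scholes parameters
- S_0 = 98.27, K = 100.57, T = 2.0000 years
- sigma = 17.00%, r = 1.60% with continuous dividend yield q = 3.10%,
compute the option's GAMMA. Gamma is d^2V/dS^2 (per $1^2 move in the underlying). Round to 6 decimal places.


d1 = -0.1008051847; d2 = -0.3412214903
phi(d1) = 0.3969204581; exp(-qT) = 0.9398828868; exp(-rT) = 0.9685065821
Gamma = exp(-qT) * phi(d1) / (S * sigma * sqrt(T)) = 0.9398828868 * 0.3969204581 / (98.2700 * 0.1700 * 1.4142135624) = 0.015790

Answer: Gamma = 0.015790


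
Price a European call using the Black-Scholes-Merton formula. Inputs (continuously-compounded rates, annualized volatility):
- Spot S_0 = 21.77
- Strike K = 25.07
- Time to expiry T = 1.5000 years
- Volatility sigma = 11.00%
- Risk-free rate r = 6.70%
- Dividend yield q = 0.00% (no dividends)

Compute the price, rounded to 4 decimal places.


Answer: Price = 0.7957

Derivation:
d1 = (ln(S/K) + (r - q + 0.5*sigma^2) * T) / (sigma * sqrt(T)) = -0.23429026
d2 = d1 - sigma * sqrt(T) = -0.36901219
exp(-rT) = 0.90438511; exp(-qT) = 1.00000000
C = S_0 * exp(-qT) * N(d1) - K * exp(-rT) * N(d2)
N(d1) = 0.40737982; N(d2) = 0.35605932
C = 21.7700 * 1.00000000 * 0.40737982 - 25.0700 * 0.90438511 * 0.35605932 = 0.7957


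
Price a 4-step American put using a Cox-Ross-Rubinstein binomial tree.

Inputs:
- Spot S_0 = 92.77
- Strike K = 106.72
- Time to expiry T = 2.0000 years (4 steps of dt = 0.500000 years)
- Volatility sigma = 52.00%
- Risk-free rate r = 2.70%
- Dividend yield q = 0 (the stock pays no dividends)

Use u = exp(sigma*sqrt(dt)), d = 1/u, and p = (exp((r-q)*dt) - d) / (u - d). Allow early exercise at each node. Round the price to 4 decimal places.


dt = T/N = 0.500000
u = exp(sigma*sqrt(dt)) = 1.444402; d = 1/u = 0.692328
p = (exp((r-q)*dt) - d) / (u - d) = 0.427170
Discount per step: exp(-r*dt) = 0.986591
Stock lattice S(k, i) with i counting down-moves:
  k=0: S(0,0) = 92.7700
  k=1: S(1,0) = 133.9972; S(1,1) = 64.2273
  k=2: S(2,0) = 193.5458; S(2,1) = 92.7700; S(2,2) = 44.4663
  k=3: S(3,0) = 279.5580; S(3,1) = 133.9972; S(3,2) = 64.2273; S(3,3) = 30.7853
  k=4: S(4,0) = 403.7942; S(4,1) = 193.5458; S(4,2) = 92.7700; S(4,3) = 44.4663; S(4,4) = 21.3135
Terminal payoffs V(N, i) = max(K - S_T, 0):
  V(4,0) = 0.000000; V(4,1) = 0.000000; V(4,2) = 13.950000; V(4,3) = 62.253671; V(4,4) = 85.406489
Backward induction: V(k, i) = exp(-r*dt) * [p * V(k+1, i) + (1-p) * V(k+1, i+1)]; then take max(V_cont, immediate exercise) for American.
  V(3,0) = exp(-r*dt) * [p*0.000000 + (1-p)*0.000000] = 0.000000; exercise = 0.000000; V(3,0) = max -> 0.000000
  V(3,1) = exp(-r*dt) * [p*0.000000 + (1-p)*13.950000] = 7.883825; exercise = 0.000000; V(3,1) = max -> 7.883825
  V(3,2) = exp(-r*dt) * [p*13.950000 + (1-p)*62.253671] = 41.061698; exercise = 42.492737; V(3,2) = max -> 42.492737
  V(3,3) = exp(-r*dt) * [p*62.253671 + (1-p)*85.406489] = 74.503679; exercise = 75.934718; V(3,3) = max -> 75.934718
  V(2,0) = exp(-r*dt) * [p*0.000000 + (1-p)*7.883825] = 4.455533; exercise = 0.000000; V(2,0) = max -> 4.455533
  V(2,1) = exp(-r*dt) * [p*7.883825 + (1-p)*42.492737] = 27.337290; exercise = 13.950000; V(2,1) = max -> 27.337290
  V(2,2) = exp(-r*dt) * [p*42.492737 + (1-p)*75.934718] = 60.822632; exercise = 62.253671; V(2,2) = max -> 62.253671
  V(1,0) = exp(-r*dt) * [p*4.455533 + (1-p)*27.337290] = 17.327383; exercise = 0.000000; V(1,0) = max -> 17.327383
  V(1,1) = exp(-r*dt) * [p*27.337290 + (1-p)*62.253671] = 46.703664; exercise = 42.492737; V(1,1) = max -> 46.703664
  V(0,0) = exp(-r*dt) * [p*17.327383 + (1-p)*46.703664] = 33.697003; exercise = 13.950000; V(0,0) = max -> 33.697003

Answer: Price = V(0,0) = 33.6970


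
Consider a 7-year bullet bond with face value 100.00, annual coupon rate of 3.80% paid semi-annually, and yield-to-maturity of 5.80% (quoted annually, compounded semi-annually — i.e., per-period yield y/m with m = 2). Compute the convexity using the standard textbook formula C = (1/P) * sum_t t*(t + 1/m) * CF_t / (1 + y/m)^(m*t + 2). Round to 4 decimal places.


Coupon per period c = face * coupon_rate / m = 1.900000
Periods per year m = 2; per-period yield y/m = 0.029000
Number of cashflows N = 14
Cashflows (t years, CF_t, discount factor 1/(1+y/m)^(m*t), PV):
  t = 0.5000: CF_t = 1.900000, DF = 0.971817, PV = 1.846453
  t = 1.0000: CF_t = 1.900000, DF = 0.944429, PV = 1.794415
  t = 1.5000: CF_t = 1.900000, DF = 0.917812, PV = 1.743843
  t = 2.0000: CF_t = 1.900000, DF = 0.891946, PV = 1.694697
  t = 2.5000: CF_t = 1.900000, DF = 0.866808, PV = 1.646936
  t = 3.0000: CF_t = 1.900000, DF = 0.842379, PV = 1.600521
  t = 3.5000: CF_t = 1.900000, DF = 0.818639, PV = 1.555414
  t = 4.0000: CF_t = 1.900000, DF = 0.795567, PV = 1.511578
  t = 4.5000: CF_t = 1.900000, DF = 0.773146, PV = 1.468978
  t = 5.0000: CF_t = 1.900000, DF = 0.751357, PV = 1.427578
  t = 5.5000: CF_t = 1.900000, DF = 0.730182, PV = 1.387345
  t = 6.0000: CF_t = 1.900000, DF = 0.709603, PV = 1.348246
  t = 6.5000: CF_t = 1.900000, DF = 0.689605, PV = 1.310249
  t = 7.0000: CF_t = 101.900000, DF = 0.670170, PV = 68.290287
Price P = sum_t PV_t = 88.626540
Convexity numerator sum_t t*(t + 1/m) * CF_t / (1+y/m)^(m*t + 2):
  t = 0.5000: term = 0.871922
  t = 1.0000: term = 2.542046
  t = 1.5000: term = 4.940808
  t = 2.0000: term = 8.002605
  t = 2.5000: term = 11.665604
  t = 3.0000: term = 15.871570
  t = 3.5000: term = 20.565689
  t = 4.0000: term = 25.696404
  t = 4.5000: term = 31.215263
  t = 5.0000: term = 37.076762
  t = 5.5000: term = 43.238206
  t = 6.0000: term = 49.659571
  t = 6.5000: term = 56.303368
  t = 7.0000: term = 3386.004190
Convexity = (1/P) * sum = 3693.654008 / 88.626540 = 41.676613

Answer: Convexity = 41.6766


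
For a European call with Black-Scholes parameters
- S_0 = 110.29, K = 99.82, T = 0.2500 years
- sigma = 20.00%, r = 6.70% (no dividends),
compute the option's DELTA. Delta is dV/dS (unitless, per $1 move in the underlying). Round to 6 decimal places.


d1 = 1.2149469628; d2 = 1.1149469628
phi(d1) = 0.1907128101; exp(-qT) = 1.0000000000; exp(-rT) = 0.9833895013
N(d1) = 0.8878068398
Delta = exp(-qT) * N(d1) = 1.0000000000 * 0.8878068398 = 0.887807

Answer: Delta = 0.887807


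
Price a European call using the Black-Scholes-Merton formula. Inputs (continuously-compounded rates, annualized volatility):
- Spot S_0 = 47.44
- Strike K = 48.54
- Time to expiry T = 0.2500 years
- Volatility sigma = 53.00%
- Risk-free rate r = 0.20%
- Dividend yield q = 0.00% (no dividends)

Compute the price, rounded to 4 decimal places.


d1 = (ln(S/K) + (r - q + 0.5*sigma^2) * T) / (sigma * sqrt(T)) = 0.04788700
d2 = d1 - sigma * sqrt(T) = -0.21711300
exp(-rT) = 0.99950012; exp(-qT) = 1.00000000
C = S_0 * exp(-qT) * N(d1) - K * exp(-rT) * N(d2)
N(d1) = 0.51909685; N(d2) = 0.41406014
C = 47.4400 * 1.00000000 * 0.51909685 - 48.5400 * 0.99950012 * 0.41406014 = 4.5375

Answer: Price = 4.5375


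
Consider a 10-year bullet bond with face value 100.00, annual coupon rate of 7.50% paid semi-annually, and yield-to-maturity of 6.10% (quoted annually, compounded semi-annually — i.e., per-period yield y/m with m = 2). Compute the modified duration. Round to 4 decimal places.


Coupon per period c = face * coupon_rate / m = 3.750000
Periods per year m = 2; per-period yield y/m = 0.030500
Number of cashflows N = 20
Cashflows (t years, CF_t, discount factor 1/(1+y/m)^(m*t), PV):
  t = 0.5000: CF_t = 3.750000, DF = 0.970403, PV = 3.639010
  t = 1.0000: CF_t = 3.750000, DF = 0.941681, PV = 3.531305
  t = 1.5000: CF_t = 3.750000, DF = 0.913810, PV = 3.426788
  t = 2.0000: CF_t = 3.750000, DF = 0.886764, PV = 3.325365
  t = 2.5000: CF_t = 3.750000, DF = 0.860518, PV = 3.226943
  t = 3.0000: CF_t = 3.750000, DF = 0.835049, PV = 3.131434
  t = 3.5000: CF_t = 3.750000, DF = 0.810334, PV = 3.038752
  t = 4.0000: CF_t = 3.750000, DF = 0.786350, PV = 2.948813
  t = 4.5000: CF_t = 3.750000, DF = 0.763076, PV = 2.861537
  t = 5.0000: CF_t = 3.750000, DF = 0.740491, PV = 2.776843
  t = 5.5000: CF_t = 3.750000, DF = 0.718575, PV = 2.694656
  t = 6.0000: CF_t = 3.750000, DF = 0.697307, PV = 2.614901
  t = 6.5000: CF_t = 3.750000, DF = 0.676669, PV = 2.537507
  t = 7.0000: CF_t = 3.750000, DF = 0.656641, PV = 2.462404
  t = 7.5000: CF_t = 3.750000, DF = 0.637206, PV = 2.389524
  t = 8.0000: CF_t = 3.750000, DF = 0.618347, PV = 2.318800
  t = 8.5000: CF_t = 3.750000, DF = 0.600045, PV = 2.250170
  t = 9.0000: CF_t = 3.750000, DF = 0.582286, PV = 2.183571
  t = 9.5000: CF_t = 3.750000, DF = 0.565052, PV = 2.118943
  t = 10.0000: CF_t = 103.750000, DF = 0.548328, PV = 56.888985
Price P = sum_t PV_t = 110.366253
First compute Macaulay numerator sum_t t * PV_t:
  t * PV_t at t = 0.5000: 1.819505
  t * PV_t at t = 1.0000: 3.531305
  t * PV_t at t = 1.5000: 5.140182
  t * PV_t at t = 2.0000: 6.650729
  t * PV_t at t = 2.5000: 8.067357
  t * PV_t at t = 3.0000: 9.394303
  t * PV_t at t = 3.5000: 10.635633
  t * PV_t at t = 4.0000: 11.795254
  t * PV_t at t = 4.5000: 12.876915
  t * PV_t at t = 5.0000: 13.884214
  t * PV_t at t = 5.5000: 14.820607
  t * PV_t at t = 6.0000: 15.689408
  t * PV_t at t = 6.5000: 16.493798
  t * PV_t at t = 7.0000: 17.236829
  t * PV_t at t = 7.5000: 17.921427
  t * PV_t at t = 8.0000: 18.550402
  t * PV_t at t = 8.5000: 19.126445
  t * PV_t at t = 9.0000: 19.652140
  t * PV_t at t = 9.5000: 20.129962
  t * PV_t at t = 10.0000: 568.889847
Macaulay duration D = 812.306263 / 110.366253 = 7.360096
Modified duration = D / (1 + y/m) = 7.360096 / (1 + 0.030500) = 7.142258

Answer: Modified duration = 7.1423


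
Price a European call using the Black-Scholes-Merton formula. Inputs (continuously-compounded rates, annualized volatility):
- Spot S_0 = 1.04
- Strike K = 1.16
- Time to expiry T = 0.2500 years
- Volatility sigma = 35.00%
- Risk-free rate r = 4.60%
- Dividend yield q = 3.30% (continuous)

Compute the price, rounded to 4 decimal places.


d1 = (ln(S/K) + (r - q + 0.5*sigma^2) * T) / (sigma * sqrt(T)) = -0.51792453
d2 = d1 - sigma * sqrt(T) = -0.69292453
exp(-rT) = 0.98856587; exp(-qT) = 0.99178394
C = S_0 * exp(-qT) * N(d1) - K * exp(-rT) * N(d2)
N(d1) = 0.30225546; N(d2) = 0.24417846
C = 1.0400 * 0.99178394 * 0.30225546 - 1.1600 * 0.98856587 * 0.24417846 = 0.0318

Answer: Price = 0.0318


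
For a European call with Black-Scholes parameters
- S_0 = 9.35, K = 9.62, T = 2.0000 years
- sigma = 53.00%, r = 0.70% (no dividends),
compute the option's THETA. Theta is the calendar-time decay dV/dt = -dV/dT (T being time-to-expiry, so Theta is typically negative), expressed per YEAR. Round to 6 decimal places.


d1 = 0.3554640180; d2 = -0.3940691701
phi(d1) = 0.3745178299; exp(-qT) = 1.0000000000; exp(-rT) = 0.9860975443
Theta = -S*exp(-qT)*phi(d1)*sigma/(2*sqrt(T)) - r*K*exp(-rT)*N(d2) + q*S*exp(-qT)*N(d1)
N(d1) = 0.6388790017; N(d2) = 0.3467649859; sqrt(T) = 1.4142135624
Term 1 = -9.3500 * 1.0000000000 * 0.3745178299 * 0.5300 / (2 * 1.4142135624) = -0.6561679068
Term 2 = -0.0070 * 9.6200 * 0.9860975443 * 0.3467649859 = -0.0230265158
Term 3 = 0 (no dividend yield, q = 0)
Theta = -0.6561679068 + (-0.0230265158) + (0.0000000000) = -0.679194

Answer: Theta = -0.679194


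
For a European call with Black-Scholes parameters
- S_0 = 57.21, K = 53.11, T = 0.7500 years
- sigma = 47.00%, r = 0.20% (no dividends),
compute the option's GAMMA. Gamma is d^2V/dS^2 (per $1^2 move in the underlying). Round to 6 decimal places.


Answer: Gamma = 0.015878

Derivation:
d1 = 0.3898980850; d2 = -0.0171338548
phi(d1) = 0.3697423780; exp(-qT) = 1.0000000000; exp(-rT) = 0.9985011244
Gamma = exp(-qT) * phi(d1) / (S * sigma * sqrt(T)) = 1.0000000000 * 0.3697423780 / (57.2100 * 0.4700 * 0.8660254038) = 0.015878


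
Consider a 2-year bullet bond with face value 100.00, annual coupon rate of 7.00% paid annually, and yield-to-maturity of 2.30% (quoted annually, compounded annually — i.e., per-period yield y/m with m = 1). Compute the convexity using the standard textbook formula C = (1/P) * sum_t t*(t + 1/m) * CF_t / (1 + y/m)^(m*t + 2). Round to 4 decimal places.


Coupon per period c = face * coupon_rate / m = 7.000000
Periods per year m = 1; per-period yield y/m = 0.023000
Number of cashflows N = 2
Cashflows (t years, CF_t, discount factor 1/(1+y/m)^(m*t), PV):
  t = 1.0000: CF_t = 7.000000, DF = 0.977517, PV = 6.842620
  t = 2.0000: CF_t = 107.000000, DF = 0.955540, PV = 102.242747
Price P = sum_t PV_t = 109.085367
Convexity numerator sum_t t*(t + 1/m) * CF_t / (1+y/m)^(m*t + 2):
  t = 1.0000: term = 13.076790
  t = 2.0000: term = 586.182020
Convexity = (1/P) * sum = 599.258810 / 109.085367 = 5.493485

Answer: Convexity = 5.4935


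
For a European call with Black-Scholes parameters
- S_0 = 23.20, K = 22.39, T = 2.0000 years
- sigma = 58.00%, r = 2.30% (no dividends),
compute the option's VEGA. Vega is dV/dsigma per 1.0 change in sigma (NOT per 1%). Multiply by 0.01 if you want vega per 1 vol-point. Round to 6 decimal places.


Answer: Vega = 11.495752

Derivation:
d1 = 0.5095287698; d2 = -0.3107150964
phi(d1) = 0.3503760345; exp(-qT) = 1.0000000000; exp(-rT) = 0.9550419622
Vega = S * exp(-qT) * phi(d1) * sqrt(T) = 23.2000 * 1.0000000000 * 0.3503760345 * 1.4142135624 = 11.495752


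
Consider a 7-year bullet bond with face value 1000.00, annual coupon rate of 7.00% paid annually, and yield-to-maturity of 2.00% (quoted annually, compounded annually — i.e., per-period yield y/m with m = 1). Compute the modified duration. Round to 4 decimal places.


Answer: Modified duration = 5.8295

Derivation:
Coupon per period c = face * coupon_rate / m = 70.000000
Periods per year m = 1; per-period yield y/m = 0.020000
Number of cashflows N = 7
Cashflows (t years, CF_t, discount factor 1/(1+y/m)^(m*t), PV):
  t = 1.0000: CF_t = 70.000000, DF = 0.980392, PV = 68.627451
  t = 2.0000: CF_t = 70.000000, DF = 0.961169, PV = 67.281815
  t = 3.0000: CF_t = 70.000000, DF = 0.942322, PV = 65.962563
  t = 4.0000: CF_t = 70.000000, DF = 0.923845, PV = 64.669180
  t = 5.0000: CF_t = 70.000000, DF = 0.905731, PV = 63.401157
  t = 6.0000: CF_t = 70.000000, DF = 0.887971, PV = 62.157997
  t = 7.0000: CF_t = 1070.000000, DF = 0.870560, PV = 931.499391
Price P = sum_t PV_t = 1323.599553
First compute Macaulay numerator sum_t t * PV_t:
  t * PV_t at t = 1.0000: 68.627451
  t * PV_t at t = 2.0000: 134.563629
  t * PV_t at t = 3.0000: 197.887690
  t * PV_t at t = 4.0000: 258.676719
  t * PV_t at t = 5.0000: 317.005783
  t * PV_t at t = 6.0000: 372.947981
  t * PV_t at t = 7.0000: 6520.495738
Macaulay duration D = 7870.204992 / 1323.599553 = 5.946062
Modified duration = D / (1 + y/m) = 5.946062 / (1 + 0.020000) = 5.829473


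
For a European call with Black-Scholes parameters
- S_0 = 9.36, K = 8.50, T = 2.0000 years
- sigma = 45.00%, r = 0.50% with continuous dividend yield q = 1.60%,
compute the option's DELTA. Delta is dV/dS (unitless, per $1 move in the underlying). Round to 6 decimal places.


Answer: Delta = 0.647200

Derivation:
d1 = 0.4350735739; d2 = -0.2013225291
phi(d1) = 0.3629163034; exp(-qT) = 0.9685065821; exp(-rT) = 0.9900498337
N(d1) = 0.6682454879
Delta = exp(-qT) * N(d1) = 0.9685065821 * 0.6682454879 = 0.647200


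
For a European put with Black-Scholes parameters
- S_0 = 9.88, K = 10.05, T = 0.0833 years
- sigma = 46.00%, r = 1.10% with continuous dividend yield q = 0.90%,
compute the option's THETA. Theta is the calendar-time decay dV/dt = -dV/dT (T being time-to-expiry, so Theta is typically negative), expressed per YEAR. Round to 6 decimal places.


Answer: Theta = -3.115750

Derivation:
d1 = -0.0608627540; d2 = -0.1936267552
phi(d1) = 0.3982040683; exp(-qT) = 0.9992505810; exp(-rT) = 0.9990841197
Theta = -S*exp(-qT)*phi(d1)*sigma/(2*sqrt(T)) + r*K*exp(-rT)*N(-d2) - q*S*exp(-qT)*N(-d1)
N(-d1) = 0.5242657438; N(-d2) = 0.5767659265; sqrt(T) = 0.2886173938
Term 1 = -9.8800 * 0.9992505810 * 0.3982040683 * 0.4600 / (2 * 0.2886173938) = -3.1328700583
Term 2 = 0.0110 * 10.0500 * 0.9990841197 * 0.5767659265 = 0.0637030753
Term 3 = -0.0090 * 9.8800 * 0.9992505810 * 0.5242657438 = -0.0465827737
Theta = -3.1328700583 + (0.0637030753) + (-0.0465827737) = -3.115750


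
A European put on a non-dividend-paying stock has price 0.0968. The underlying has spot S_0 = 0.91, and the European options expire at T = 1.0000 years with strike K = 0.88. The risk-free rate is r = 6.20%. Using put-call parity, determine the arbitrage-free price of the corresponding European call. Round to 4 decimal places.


Put-call parity: C - P = S_0 * exp(-qT) - K * exp(-rT).
S_0 * exp(-qT) = 0.9100 * 1.00000000 = 0.91000000
K * exp(-rT) = 0.8800 * 0.93988289 = 0.82709694
C = P + S*exp(-qT) - K*exp(-rT)
C = 0.0968 + 0.91000000 - 0.82709694 = 0.1797

Answer: Call price = 0.1797


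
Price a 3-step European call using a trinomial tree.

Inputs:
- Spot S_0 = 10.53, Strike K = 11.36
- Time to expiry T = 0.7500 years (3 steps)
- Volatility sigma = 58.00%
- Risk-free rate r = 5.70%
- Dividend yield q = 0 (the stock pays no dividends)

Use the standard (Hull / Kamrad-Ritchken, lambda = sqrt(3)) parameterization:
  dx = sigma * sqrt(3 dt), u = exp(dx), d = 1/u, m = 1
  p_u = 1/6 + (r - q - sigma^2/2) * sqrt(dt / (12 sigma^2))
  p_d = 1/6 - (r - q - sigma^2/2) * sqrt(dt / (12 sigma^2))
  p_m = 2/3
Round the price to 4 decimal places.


Answer: Price = V(0,0) = 1.8749

Derivation:
dt = T/N = 0.250000; dx = sigma*sqrt(3*dt) = 0.502295
u = exp(dx) = 1.652509; d = 1/u = 0.605140
p_u = 0.138994, p_m = 0.666667, p_d = 0.194340
Discount per step: exp(-r*dt) = 0.985851
Stock lattice S(k, j) with j the centered position index:
  k=0: S(0,+0) = 10.5300
  k=1: S(1,-1) = 6.3721; S(1,+0) = 10.5300; S(1,+1) = 17.4009
  k=2: S(2,-2) = 3.8560; S(2,-1) = 6.3721; S(2,+0) = 10.5300; S(2,+1) = 17.4009; S(2,+2) = 28.7552
  k=3: S(3,-3) = 2.3334; S(3,-2) = 3.8560; S(3,-1) = 6.3721; S(3,+0) = 10.5300; S(3,+1) = 17.4009; S(3,+2) = 28.7552; S(3,+3) = 47.5182
Terminal payoffs V(N, j) = max(S_T - K, 0):
  V(3,-3) = 0.000000; V(3,-2) = 0.000000; V(3,-1) = 0.000000; V(3,+0) = 0.000000; V(3,+1) = 6.040920; V(3,+2) = 17.395176; V(3,+3) = 36.158187
Backward induction: V(k, j) = exp(-r*dt) * [p_u * V(k+1, j+1) + p_m * V(k+1, j) + p_d * V(k+1, j-1)]
  V(2,-2) = exp(-r*dt) * [p_u*0.000000 + p_m*0.000000 + p_d*0.000000] = 0.000000
  V(2,-1) = exp(-r*dt) * [p_u*0.000000 + p_m*0.000000 + p_d*0.000000] = 0.000000
  V(2,+0) = exp(-r*dt) * [p_u*6.040920 + p_m*0.000000 + p_d*0.000000] = 0.827769
  V(2,+1) = exp(-r*dt) * [p_u*17.395176 + p_m*6.040920 + p_d*0.000000] = 6.353908
  V(2,+2) = exp(-r*dt) * [p_u*36.158187 + p_m*17.395176 + p_d*6.040920] = 17.544731
  V(1,-1) = exp(-r*dt) * [p_u*0.827769 + p_m*0.000000 + p_d*0.000000] = 0.113427
  V(1,+0) = exp(-r*dt) * [p_u*6.353908 + p_m*0.827769 + p_d*0.000000] = 1.414696
  V(1,+1) = exp(-r*dt) * [p_u*17.544731 + p_m*6.353908 + p_d*0.827769] = 6.738700
  V(0,+0) = exp(-r*dt) * [p_u*6.738700 + p_m*1.414696 + p_d*0.113427] = 1.874902


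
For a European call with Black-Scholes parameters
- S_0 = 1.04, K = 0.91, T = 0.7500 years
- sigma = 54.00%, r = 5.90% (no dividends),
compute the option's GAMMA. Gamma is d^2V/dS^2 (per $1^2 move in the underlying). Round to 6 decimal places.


d1 = 0.6139829142; d2 = 0.1463291961
phi(d1) = 0.3304083244; exp(-qT) = 1.0000000000; exp(-rT) = 0.9567147489
Gamma = exp(-qT) * phi(d1) / (S * sigma * sqrt(T)) = 1.0000000000 * 0.3304083244 / (1.0400 * 0.5400 * 0.8660254038) = 0.679349

Answer: Gamma = 0.679349


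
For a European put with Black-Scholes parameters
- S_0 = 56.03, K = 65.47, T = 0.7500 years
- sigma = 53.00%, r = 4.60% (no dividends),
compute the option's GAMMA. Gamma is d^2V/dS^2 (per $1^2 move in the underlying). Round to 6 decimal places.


Answer: Gamma = 0.015503

Derivation:
d1 = -0.0345696881; d2 = -0.4935631521
phi(d1) = 0.3987039710; exp(-qT) = 1.0000000000; exp(-rT) = 0.9660883397
Gamma = exp(-qT) * phi(d1) / (S * sigma * sqrt(T)) = 1.0000000000 * 0.3987039710 / (56.0300 * 0.5300 * 0.8660254038) = 0.015503


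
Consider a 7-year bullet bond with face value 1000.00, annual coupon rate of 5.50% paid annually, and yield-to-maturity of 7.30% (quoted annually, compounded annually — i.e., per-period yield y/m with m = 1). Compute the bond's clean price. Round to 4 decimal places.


Coupon per period c = face * coupon_rate / m = 55.000000
Periods per year m = 1; per-period yield y/m = 0.073000
Number of cashflows N = 7
Cashflows (t years, CF_t, discount factor 1/(1+y/m)^(m*t), PV):
  t = 1.0000: CF_t = 55.000000, DF = 0.931966, PV = 51.258155
  t = 2.0000: CF_t = 55.000000, DF = 0.868561, PV = 47.770880
  t = 3.0000: CF_t = 55.000000, DF = 0.809470, PV = 44.520858
  t = 4.0000: CF_t = 55.000000, DF = 0.754399, PV = 41.491946
  t = 5.0000: CF_t = 55.000000, DF = 0.703075, PV = 38.669101
  t = 6.0000: CF_t = 55.000000, DF = 0.655242, PV = 36.038305
  t = 7.0000: CF_t = 1055.000000, DF = 0.610663, PV = 644.249968
Price P = sum_t PV_t = 903.999214

Answer: Price = 903.9992


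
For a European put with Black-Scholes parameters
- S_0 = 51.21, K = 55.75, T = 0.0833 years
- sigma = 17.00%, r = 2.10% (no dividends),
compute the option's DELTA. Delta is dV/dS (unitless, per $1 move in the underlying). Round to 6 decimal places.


Answer: Delta = -0.952643

Derivation:
d1 = -1.6710419202; d2 = -1.7201068771
phi(d1) = 0.0987534358; exp(-qT) = 1.0000000000; exp(-rT) = 0.9982522291
N(-d1) = 0.9526433010
Delta = -exp(-qT) * N(-d1) = -1.0000000000 * 0.9526433010 = -0.952643


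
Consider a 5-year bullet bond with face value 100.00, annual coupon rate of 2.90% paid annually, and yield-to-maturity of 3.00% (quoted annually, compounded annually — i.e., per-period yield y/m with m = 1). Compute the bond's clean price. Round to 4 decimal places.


Coupon per period c = face * coupon_rate / m = 2.900000
Periods per year m = 1; per-period yield y/m = 0.030000
Number of cashflows N = 5
Cashflows (t years, CF_t, discount factor 1/(1+y/m)^(m*t), PV):
  t = 1.0000: CF_t = 2.900000, DF = 0.970874, PV = 2.815534
  t = 2.0000: CF_t = 2.900000, DF = 0.942596, PV = 2.733528
  t = 3.0000: CF_t = 2.900000, DF = 0.915142, PV = 2.653911
  t = 4.0000: CF_t = 2.900000, DF = 0.888487, PV = 2.576612
  t = 5.0000: CF_t = 102.900000, DF = 0.862609, PV = 88.762444
Price P = sum_t PV_t = 99.542029

Answer: Price = 99.5420


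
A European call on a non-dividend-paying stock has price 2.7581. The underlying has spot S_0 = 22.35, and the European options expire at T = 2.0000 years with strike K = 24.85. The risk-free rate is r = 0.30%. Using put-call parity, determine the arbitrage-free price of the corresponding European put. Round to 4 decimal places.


Put-call parity: C - P = S_0 * exp(-qT) - K * exp(-rT).
S_0 * exp(-qT) = 22.3500 * 1.00000000 = 22.35000000
K * exp(-rT) = 24.8500 * 0.99401796 = 24.70134641
P = C - S*exp(-qT) + K*exp(-rT)
P = 2.7581 - 22.35000000 + 24.70134641 = 5.1094

Answer: Put price = 5.1094


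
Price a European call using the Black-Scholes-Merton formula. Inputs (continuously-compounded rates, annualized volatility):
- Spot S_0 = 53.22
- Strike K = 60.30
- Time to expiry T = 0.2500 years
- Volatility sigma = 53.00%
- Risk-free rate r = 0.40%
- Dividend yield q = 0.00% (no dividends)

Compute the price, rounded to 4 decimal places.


d1 = (ln(S/K) + (r - q + 0.5*sigma^2) * T) / (sigma * sqrt(T)) = -0.33503901
d2 = d1 - sigma * sqrt(T) = -0.60003901
exp(-rT) = 0.99900050; exp(-qT) = 1.00000000
C = S_0 * exp(-qT) * N(d1) - K * exp(-rT) * N(d2)
N(d1) = 0.36879783; N(d2) = 0.27424012
C = 53.2200 * 1.00000000 * 0.36879783 - 60.3000 * 0.99900050 * 0.27424012 = 3.1073

Answer: Price = 3.1073


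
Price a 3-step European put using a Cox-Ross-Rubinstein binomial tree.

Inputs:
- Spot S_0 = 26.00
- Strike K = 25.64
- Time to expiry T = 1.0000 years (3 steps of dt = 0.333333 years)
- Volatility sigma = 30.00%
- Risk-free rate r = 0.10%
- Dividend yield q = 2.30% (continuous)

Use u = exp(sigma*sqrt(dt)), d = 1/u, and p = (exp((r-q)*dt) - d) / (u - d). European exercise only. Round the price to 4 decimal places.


dt = T/N = 0.333333
u = exp(sigma*sqrt(dt)) = 1.189110; d = 1/u = 0.840965
p = (exp((r-q)*dt) - d) / (u - d) = 0.435820
Discount per step: exp(-r*dt) = 0.999667
Stock lattice S(k, i) with i counting down-moves:
  k=0: S(0,0) = 26.0000
  k=1: S(1,0) = 30.9169; S(1,1) = 21.8651
  k=2: S(2,0) = 36.7635; S(2,1) = 26.0000; S(2,2) = 18.3878
  k=3: S(3,0) = 43.7159; S(3,1) = 30.9169; S(3,2) = 21.8651; S(3,3) = 15.4635
Terminal payoffs V(N, i) = max(K - S_T, 0):
  V(3,0) = 0.000000; V(3,1) = 0.000000; V(3,2) = 3.774907; V(3,3) = 10.176517
Backward induction: V(k, i) = exp(-r*dt) * [p * V(k+1, i) + (1-p) * V(k+1, i+1)].
  V(2,0) = exp(-r*dt) * [p*0.000000 + (1-p)*0.000000] = 0.000000
  V(2,1) = exp(-r*dt) * [p*0.000000 + (1-p)*3.774907] = 2.129018
  V(2,2) = exp(-r*dt) * [p*3.774907 + (1-p)*10.176517] = 7.384108
  V(1,0) = exp(-r*dt) * [p*0.000000 + (1-p)*2.129018] = 1.200750
  V(1,1) = exp(-r*dt) * [p*2.129018 + (1-p)*7.384108] = 5.092139
  V(0,0) = exp(-r*dt) * [p*1.200750 + (1-p)*5.092139] = 3.395063

Answer: Price = V(0,0) = 3.3951
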